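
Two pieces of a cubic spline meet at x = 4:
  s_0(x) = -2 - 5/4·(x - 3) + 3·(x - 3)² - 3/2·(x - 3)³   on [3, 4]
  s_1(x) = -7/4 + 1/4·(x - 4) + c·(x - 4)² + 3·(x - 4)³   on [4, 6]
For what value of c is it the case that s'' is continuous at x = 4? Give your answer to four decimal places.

s_0''(x) = 6 - 9·(x - 3), so s_0''(4) = -3. On the right, s_1''(4) = 2c, so c = -3/2.

-1.5000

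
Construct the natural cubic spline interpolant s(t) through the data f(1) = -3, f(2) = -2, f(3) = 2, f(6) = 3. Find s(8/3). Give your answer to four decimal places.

0.6133

Put σ_i = s'' at the i-th knot. Here h = (1, 1, 3) and Δ = (1, 4, 1/3), so the interior equations h_(i-1)·σ_(i-1) + 2(h_(i-1)+h_i)·σ_i + h_i·σ_(i+1) = 6(Δ_i − Δ_(i-1)) read
  1·σ_0 + 4·σ_1 + 1·σ_2 = 6(Δ_1 - Δ_0) = 18
  1·σ_1 + 8·σ_2 + 3·σ_3 = 6(Δ_2 - Δ_1) = -22
Natural end conditions: σ_0 = σ_3 = 0.
Forward elimination and back-substitution give σ_0 = 0, σ_1 = 166/31, σ_2 = -106/31, σ_3 = 0.
On [2, 3], s(t) = -2 + 259/93·(t - 2) + 83/31·(t - 2)² - 136/93·(t - 2)³.
With (t - 2) = 2/3: s(8/3) = 1540/2511.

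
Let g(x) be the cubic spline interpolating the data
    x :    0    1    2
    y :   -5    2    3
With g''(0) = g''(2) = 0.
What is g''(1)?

-9

Let σ_i = g''(x_i). Step sizes h_i = 1, 1; slopes of the chords Δ_i = (y_(i+1) - y_i)/h_i = 7, 1.
  1·σ_0 + 4·σ_1 + 1·σ_2 = 6(Δ_1 - Δ_0) = -36
Natural end conditions: σ_0 = σ_2 = 0.
Solving the tridiagonal system: σ_0 = 0, σ_1 = -9, σ_2 = 0.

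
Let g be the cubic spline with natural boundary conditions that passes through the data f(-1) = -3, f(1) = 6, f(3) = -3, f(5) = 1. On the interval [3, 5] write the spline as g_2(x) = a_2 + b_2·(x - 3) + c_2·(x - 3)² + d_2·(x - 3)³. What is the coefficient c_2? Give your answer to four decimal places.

Put M_i = g'' at the i-th knot. Here h = (2, 2, 2) and Δ = (9/2, -9/2, 2), so the interior equations h_(i-1)·M_(i-1) + 2(h_(i-1)+h_i)·M_i + h_i·M_(i+1) = 6(Δ_i − Δ_(i-1)) read
  2·M_0 + 8·M_1 + 2·M_2 = 6(Δ_1 - Δ_0) = -54
  2·M_1 + 8·M_2 + 2·M_3 = 6(Δ_2 - Δ_1) = 39
Natural end conditions: M_0 = M_3 = 0.
Forward elimination and back-substitution give M_0 = 0, M_1 = -17/2, M_2 = 7, M_3 = 0.
On [3, 5], with g_2(x) = a_2 + b_2·(x - 3) + c_2·(x - 3)² + d_2·(x - 3)³: c_2 = M_2/2 = 7/2, d_2 = (M_3 - M_2)/(6h_2) = -7/12, b_2 = Δ_2 - h_2(2M_2 + M_3)/6 = -8/3.

3.5000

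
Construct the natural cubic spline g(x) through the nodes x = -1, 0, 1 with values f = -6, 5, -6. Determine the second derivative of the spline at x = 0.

-33

Let M_i = g''(x_i). Step sizes h_i = 1, 1; slopes of the chords Δ_i = (y_(i+1) - y_i)/h_i = 11, -11.
  1·M_0 + 4·M_1 + 1·M_2 = 6(Δ_1 - Δ_0) = -132
Natural end conditions: M_0 = M_2 = 0.
Solving the tridiagonal system: M_0 = 0, M_1 = -33, M_2 = 0.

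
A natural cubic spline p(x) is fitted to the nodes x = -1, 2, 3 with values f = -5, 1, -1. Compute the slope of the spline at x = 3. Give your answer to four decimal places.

Let m_i = p''(x_i). Step sizes h_i = 3, 1; slopes of the chords Δ_i = (y_(i+1) - y_i)/h_i = 2, -2.
  3·m_0 + 8·m_1 + 1·m_2 = 6(Δ_1 - Δ_0) = -24
Natural end conditions: m_0 = m_2 = 0.
Solving: m_0 = 0, m_1 = -3, m_2 = 0.
On [2, 3], p'(x) = b_1 + 2c_1·(x - 2) + 3d_1·(x - 2)² with b_1 = Δ_1 - h_1(2m_1 + m_2)/6 = -1, c_1 = m_1/2 = -3/2, d_1 = (m_2 - m_1)/(6h_1) = 1/2. So p'(3) = -5/2.

-2.5000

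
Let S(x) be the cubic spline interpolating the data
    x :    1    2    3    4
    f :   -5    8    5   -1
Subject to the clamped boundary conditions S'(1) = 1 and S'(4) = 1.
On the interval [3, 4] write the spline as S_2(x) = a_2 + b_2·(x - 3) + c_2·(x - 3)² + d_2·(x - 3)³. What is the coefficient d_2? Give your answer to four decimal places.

3.6000

Write m_i for S''(x_i). With h_i = 1, 1, 1 and divided differences Δ_i = 13, -3, -6, the continuity of S' gives the tridiagonal system
  1·m_0 + 4·m_1 + 1·m_2 = 6(Δ_1 - Δ_0) = -96
  1·m_1 + 4·m_2 + 1·m_3 = 6(Δ_2 - Δ_1) = -18
Clamped end conditions give two more equations: 2h_0·m_0 + h_0·m_1 = 6(Δ_0 - S'(1)) = 72 and h_2·m_2 + 2h_2·m_3 = 6(S'(4) - Δ_2) = 42.
Hence m_0 = 274/5, m_1 = -188/5, m_2 = -2/5, m_3 = 106/5.
On [3, 4], with S_2(x) = a_2 + b_2·(x - 3) + c_2·(x - 3)² + d_2·(x - 3)³: c_2 = m_2/2 = -1/5, d_2 = (m_3 - m_2)/(6h_2) = 18/5, b_2 = Δ_2 - h_2(2m_2 + m_3)/6 = -47/5.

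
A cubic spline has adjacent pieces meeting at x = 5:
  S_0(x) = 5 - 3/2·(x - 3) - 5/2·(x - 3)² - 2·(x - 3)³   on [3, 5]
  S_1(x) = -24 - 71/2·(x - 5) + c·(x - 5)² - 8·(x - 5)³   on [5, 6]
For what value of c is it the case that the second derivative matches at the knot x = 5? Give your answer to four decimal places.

-14.5000

S_0''(x) = -5 - 12·(x - 3), so S_0''(5) = -29. On the right, S_1''(5) = 2c, so c = -29/2.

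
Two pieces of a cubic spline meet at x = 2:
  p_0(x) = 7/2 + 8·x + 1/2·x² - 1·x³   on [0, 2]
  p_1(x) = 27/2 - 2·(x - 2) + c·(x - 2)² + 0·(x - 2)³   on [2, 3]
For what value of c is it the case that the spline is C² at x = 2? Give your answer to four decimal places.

p_0''(x) = 1 - 6·x, so p_0''(2) = -11. On the right, p_1''(2) = 2c, so c = -11/2.

-5.5000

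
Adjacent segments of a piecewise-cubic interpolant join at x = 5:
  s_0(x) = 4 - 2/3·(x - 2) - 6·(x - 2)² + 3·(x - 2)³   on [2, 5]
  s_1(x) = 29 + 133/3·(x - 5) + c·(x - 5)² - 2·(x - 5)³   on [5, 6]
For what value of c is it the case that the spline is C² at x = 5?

s_0''(x) = -12 + 18·(x - 2), so s_0''(5) = 42. On the right, s_1''(5) = 2c, so c = 21.

21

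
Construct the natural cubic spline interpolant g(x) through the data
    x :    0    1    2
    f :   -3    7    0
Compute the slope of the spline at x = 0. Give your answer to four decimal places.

With m_i denoting the second derivative at x_i, h_i = 1, 1, and Δ_i = (y_(i+1) − y_i)/h_i = 10, -7:
  1·m_0 + 4·m_1 + 1·m_2 = 6(Δ_1 - Δ_0) = -102
Natural end conditions: m_0 = m_2 = 0.
Solving: m_0 = 0, m_1 = -51/2, m_2 = 0.
On [0, 1], g'(x) = b_0 + 2c_0·x + 3d_0·x² with b_0 = Δ_0 - h_0(2m_0 + m_1)/6 = 57/4, c_0 = m_0/2 = 0, d_0 = (m_1 - m_0)/(6h_0) = -17/4. So g'(0) = 57/4.

14.2500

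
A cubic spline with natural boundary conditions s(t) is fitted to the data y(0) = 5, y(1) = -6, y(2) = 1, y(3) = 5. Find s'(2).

Write M_i for s''(x_i). With h_i = 1, 1, 1 and divided differences Δ_i = -11, 7, 4, the continuity of s' gives the tridiagonal system
  1·M_0 + 4·M_1 + 1·M_2 = 6(Δ_1 - Δ_0) = 108
  1·M_1 + 4·M_2 + 1·M_3 = 6(Δ_2 - Δ_1) = -18
Natural end conditions: M_0 = M_3 = 0.
Forward elimination and back-substitution give M_0 = 0, M_1 = 30, M_2 = -12, M_3 = 0.
On [2, 3], s'(t) = b_2 + 2c_2·(t - 2) + 3d_2·(t - 2)² with b_2 = Δ_2 - h_2(2M_2 + M_3)/6 = 8, c_2 = M_2/2 = -6, d_2 = (M_3 - M_2)/(6h_2) = 2. So s'(2) = 8.

8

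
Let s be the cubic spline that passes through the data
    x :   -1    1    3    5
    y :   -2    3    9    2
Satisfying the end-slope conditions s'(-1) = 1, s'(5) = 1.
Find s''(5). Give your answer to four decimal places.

10.8000

With M_i denoting the second derivative at x_i, h_i = 2, 2, 2, and Δ_i = (y_(i+1) − y_i)/h_i = 5/2, 3, -7/2:
  2·M_0 + 8·M_1 + 2·M_2 = 6(Δ_1 - Δ_0) = 3
  2·M_1 + 8·M_2 + 2·M_3 = 6(Δ_2 - Δ_1) = -39
Clamped end conditions give two more equations: 2h_0·M_0 + h_0·M_1 = 6(Δ_0 - s'(-1)) = 9 and h_2·M_2 + 2h_2·M_3 = 6(s'(5) - Δ_2) = 27.
Forward elimination and back-substitution give M_0 = 6/5, M_1 = 21/10, M_2 = -81/10, M_3 = 54/5.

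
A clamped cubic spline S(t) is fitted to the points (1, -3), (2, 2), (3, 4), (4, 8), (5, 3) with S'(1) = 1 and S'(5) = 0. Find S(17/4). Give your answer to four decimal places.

6.9752

With M_i denoting the second derivative at x_i, h_i = 1, 1, 1, 1, and Δ_i = (y_(i+1) − y_i)/h_i = 5, 2, 4, -5:
  1·M_0 + 4·M_1 + 1·M_2 = 6(Δ_1 - Δ_0) = -18
  1·M_1 + 4·M_2 + 1·M_3 = 6(Δ_2 - Δ_1) = 12
  1·M_2 + 4·M_3 + 1·M_4 = 6(Δ_3 - Δ_2) = -54
Clamped end conditions give two more equations: 2h_0·M_0 + h_0·M_1 = 6(Δ_0 - S'(1)) = 24 and h_3·M_3 + 2h_3·M_4 = 6(S'(5) - Δ_3) = 30.
Forward elimination and back-substitution give M_0 = 503/28, M_1 = -167/14, M_2 = 47/4, M_3 = -323/14, M_4 = 743/28.
On [4, 5], S(t) = 8 - 97/56·(t - 4) - 323/28·(t - 4)² + 463/56·(t - 4)³.
With (t - 4) = 1/4: S(17/4) = 24999/3584.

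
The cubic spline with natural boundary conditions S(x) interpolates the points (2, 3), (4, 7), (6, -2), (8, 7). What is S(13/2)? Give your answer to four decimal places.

-1.6094

Write σ_i for S''(x_i). With h_i = 2, 2, 2 and divided differences Δ_i = 2, -9/2, 9/2, the continuity of S' gives the tridiagonal system
  2·σ_0 + 8·σ_1 + 2·σ_2 = 6(Δ_1 - Δ_0) = -39
  2·σ_1 + 8·σ_2 + 2·σ_3 = 6(Δ_2 - Δ_1) = 54
Natural end conditions: σ_0 = σ_3 = 0.
Hence σ_0 = 0, σ_1 = -7, σ_2 = 17/2, σ_3 = 0.
On [6, 8], S(x) = -2 - 7/6·(x - 6) + 17/4·(x - 6)² - 17/24·(x - 6)³.
With (x - 6) = 1/2: S(13/2) = -103/64.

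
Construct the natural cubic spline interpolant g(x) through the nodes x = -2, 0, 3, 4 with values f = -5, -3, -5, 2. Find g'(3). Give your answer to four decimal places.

Write M_i for g''(x_i). With h_i = 2, 3, 1 and divided differences Δ_i = 1, -2/3, 7, the continuity of g' gives the tridiagonal system
  2·M_0 + 10·M_1 + 3·M_2 = 6(Δ_1 - Δ_0) = -10
  3·M_1 + 8·M_2 + 1·M_3 = 6(Δ_2 - Δ_1) = 46
Natural end conditions: M_0 = M_3 = 0.
Hence M_0 = 0, M_1 = -218/71, M_2 = 490/71, M_3 = 0.
On [3, 4], g'(x) = b_2 + 2c_2·(x - 3) + 3d_2·(x - 3)² with b_2 = Δ_2 - h_2(2M_2 + M_3)/6 = 1001/213, c_2 = M_2/2 = 245/71, d_2 = (M_3 - M_2)/(6h_2) = -245/213. So g'(3) = 1001/213.

4.6995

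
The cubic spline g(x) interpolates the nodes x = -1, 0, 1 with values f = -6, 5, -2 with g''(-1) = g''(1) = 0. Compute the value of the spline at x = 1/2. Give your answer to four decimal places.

Write M_i for g''(x_i). With h_i = 1, 1 and divided differences Δ_i = 11, -7, the continuity of g' gives the tridiagonal system
  1·M_0 + 4·M_1 + 1·M_2 = 6(Δ_1 - Δ_0) = -108
Natural end conditions: M_0 = M_2 = 0.
Forward elimination and back-substitution give M_0 = 0, M_1 = -27, M_2 = 0.
On [0, 1], g(x) = 5 + 2·x - 27/2·x² + 9/2·x³.
With x = 1/2: g(1/2) = 51/16.

3.1875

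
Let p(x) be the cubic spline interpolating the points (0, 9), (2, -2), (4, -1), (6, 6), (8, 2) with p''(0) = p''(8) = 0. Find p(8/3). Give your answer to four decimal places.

-3.1124

Let σ_i = p''(x_i). Step sizes h_i = 2, 2, 2, 2; slopes of the chords Δ_i = (y_(i+1) - y_i)/h_i = -11/2, 1/2, 7/2, -2.
  2·σ_0 + 8·σ_1 + 2·σ_2 = 6(Δ_1 - Δ_0) = 36
  2·σ_1 + 8·σ_2 + 2·σ_3 = 6(Δ_2 - Δ_1) = 18
  2·σ_2 + 8·σ_3 + 2·σ_4 = 6(Δ_3 - Δ_2) = -33
Natural end conditions: σ_0 = σ_4 = 0.
Hence σ_0 = 0, σ_1 = 435/112, σ_2 = 69/28, σ_3 = -531/112, σ_4 = 0.
On [2, 4], p(x) = -2 - 163/56·(x - 2) + 435/224·(x - 2)² - 53/448·(x - 2)³.
With (x - 2) = 2/3: p(8/3) = -2353/756.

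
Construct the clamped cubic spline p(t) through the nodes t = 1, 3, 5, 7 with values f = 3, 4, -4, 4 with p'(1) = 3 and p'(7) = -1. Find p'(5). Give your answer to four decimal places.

Let M_i = p''(x_i). Step sizes h_i = 2, 2, 2; slopes of the chords Δ_i = (y_(i+1) - y_i)/h_i = 1/2, -4, 4.
  2·M_0 + 8·M_1 + 2·M_2 = 6(Δ_1 - Δ_0) = -27
  2·M_1 + 8·M_2 + 2·M_3 = 6(Δ_2 - Δ_1) = 48
Clamped end conditions give two more equations: 2h_0·M_0 + h_0·M_1 = 6(Δ_0 - p'(1)) = -15 and h_2·M_2 + 2h_2·M_3 = 6(p'(7) - Δ_2) = -30.
Hence M_0 = -5/6, M_1 = -35/6, M_2 = 32/3, M_3 = -77/6.
On [5, 7], p'(t) = b_2 + 2c_2·(t - 5) + 3d_2·(t - 5)² with b_2 = Δ_2 - h_2(2M_2 + M_3)/6 = 7/6, c_2 = M_2/2 = 16/3, d_2 = (M_3 - M_2)/(6h_2) = -47/24. So p'(5) = 7/6.

1.1667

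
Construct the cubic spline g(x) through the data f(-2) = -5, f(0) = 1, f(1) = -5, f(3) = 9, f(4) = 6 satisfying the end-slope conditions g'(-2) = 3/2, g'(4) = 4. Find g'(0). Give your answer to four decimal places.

-4.4489

Put M_i = g'' at the i-th knot. Here h = (2, 1, 2, 1) and Δ = (3, -6, 7, -3), so the interior equations h_(i-1)·M_(i-1) + 2(h_(i-1)+h_i)·M_i + h_i·M_(i+1) = 6(Δ_i − Δ_(i-1)) read
  2·M_0 + 6·M_1 + 1·M_2 = 6(Δ_1 - Δ_0) = -54
  1·M_1 + 6·M_2 + 2·M_3 = 6(Δ_2 - Δ_1) = 78
  2·M_2 + 6·M_3 + 1·M_4 = 6(Δ_3 - Δ_2) = -60
Clamped end conditions give two more equations: 2h_0·M_0 + h_0·M_1 = 6(Δ_0 - g'(-2)) = 9 and h_3·M_3 + 2h_3·M_4 = 6(g'(4) - Δ_3) = 42.
Solving: M_0 = 3887/372, M_1 = -1525/93, M_2 = 4369/186, M_3 = -2164/93, M_4 = 3035/93.
On [0, 1], g'(x) = b_1 + 2c_1·x + 3d_1·x² with b_1 = Δ_1 - h_1(2M_1 + M_2)/6 = -1655/372, c_1 = M_1/2 = -1525/186, d_1 = (M_2 - M_1)/(6h_1) = 2473/372. So g'(0) = -1655/372.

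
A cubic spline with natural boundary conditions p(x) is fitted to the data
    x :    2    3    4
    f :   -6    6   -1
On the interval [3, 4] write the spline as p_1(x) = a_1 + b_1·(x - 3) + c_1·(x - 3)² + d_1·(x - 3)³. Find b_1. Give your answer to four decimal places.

With M_i denoting the second derivative at x_i, h_i = 1, 1, and Δ_i = (y_(i+1) − y_i)/h_i = 12, -7:
  1·M_0 + 4·M_1 + 1·M_2 = 6(Δ_1 - Δ_0) = -114
Natural end conditions: M_0 = M_2 = 0.
Forward elimination and back-substitution give M_0 = 0, M_1 = -57/2, M_2 = 0.
On [3, 4], with p_1(x) = a_1 + b_1·(x - 3) + c_1·(x - 3)² + d_1·(x - 3)³: c_1 = M_1/2 = -57/4, d_1 = (M_2 - M_1)/(6h_1) = 19/4, b_1 = Δ_1 - h_1(2M_1 + M_2)/6 = 5/2.

2.5000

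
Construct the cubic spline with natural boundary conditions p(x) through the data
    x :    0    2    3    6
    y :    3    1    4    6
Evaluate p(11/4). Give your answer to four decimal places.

3.2045

Put M_i = p'' at the i-th knot. Here h = (2, 1, 3) and Δ = (-1, 3, 2/3), so the interior equations h_(i-1)·M_(i-1) + 2(h_(i-1)+h_i)·M_i + h_i·M_(i+1) = 6(Δ_i − Δ_(i-1)) read
  2·M_0 + 6·M_1 + 1·M_2 = 6(Δ_1 - Δ_0) = 24
  1·M_1 + 8·M_2 + 3·M_3 = 6(Δ_2 - Δ_1) = -14
Natural end conditions: M_0 = M_3 = 0.
Forward elimination and back-substitution give M_0 = 0, M_1 = 206/47, M_2 = -108/47, M_3 = 0.
On [2, 3], p(x) = 1 + 271/141·(x - 2) + 103/47·(x - 2)² - 157/141·(x - 2)³.
With (x - 2) = 3/4: p(11/4) = 9639/3008.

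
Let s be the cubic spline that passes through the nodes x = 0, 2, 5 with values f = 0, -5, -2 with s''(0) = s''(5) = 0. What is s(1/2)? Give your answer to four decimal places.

-1.5781

Let σ_i = s''(x_i). Step sizes h_i = 2, 3; slopes of the chords Δ_i = (y_(i+1) - y_i)/h_i = -5/2, 1.
  2·σ_0 + 10·σ_1 + 3·σ_2 = 6(Δ_1 - Δ_0) = 21
Natural end conditions: σ_0 = σ_2 = 0.
Hence σ_0 = 0, σ_1 = 21/10, σ_2 = 0.
On [0, 2], s(x) = 0 - 16/5·x + 0·x² + 7/40·x³.
With x = 1/2: s(1/2) = -101/64.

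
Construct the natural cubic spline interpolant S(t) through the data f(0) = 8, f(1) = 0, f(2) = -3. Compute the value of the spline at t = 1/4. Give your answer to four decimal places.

5.7070

Put M_i = S'' at the i-th knot. Here h = (1, 1) and Δ = (-8, -3), so the interior equations h_(i-1)·M_(i-1) + 2(h_(i-1)+h_i)·M_i + h_i·M_(i+1) = 6(Δ_i − Δ_(i-1)) read
  1·M_0 + 4·M_1 + 1·M_2 = 6(Δ_1 - Δ_0) = 30
Natural end conditions: M_0 = M_2 = 0.
Hence M_0 = 0, M_1 = 15/2, M_2 = 0.
On [0, 1], S(t) = 8 - 37/4·t + 0·t² + 5/4·t³.
With t = 1/4: S(1/4) = 1461/256.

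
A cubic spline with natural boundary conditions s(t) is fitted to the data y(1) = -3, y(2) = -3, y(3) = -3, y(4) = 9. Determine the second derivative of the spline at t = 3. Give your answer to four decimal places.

Write M_i for s''(x_i). With h_i = 1, 1, 1 and divided differences Δ_i = 0, 0, 12, the continuity of s' gives the tridiagonal system
  1·M_0 + 4·M_1 + 1·M_2 = 6(Δ_1 - Δ_0) = 0
  1·M_1 + 4·M_2 + 1·M_3 = 6(Δ_2 - Δ_1) = 72
Natural end conditions: M_0 = M_3 = 0.
Solving the tridiagonal system: M_0 = 0, M_1 = -24/5, M_2 = 96/5, M_3 = 0.

19.2000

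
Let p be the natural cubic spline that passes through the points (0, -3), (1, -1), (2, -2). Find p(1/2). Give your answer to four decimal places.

With M_i denoting the second derivative at x_i, h_i = 1, 1, and Δ_i = (y_(i+1) − y_i)/h_i = 2, -1:
  1·M_0 + 4·M_1 + 1·M_2 = 6(Δ_1 - Δ_0) = -18
Natural end conditions: M_0 = M_2 = 0.
Hence M_0 = 0, M_1 = -9/2, M_2 = 0.
On [0, 1], p(t) = -3 + 11/4·t + 0·t² - 3/4·t³.
With t = 1/2: p(1/2) = -55/32.

-1.7188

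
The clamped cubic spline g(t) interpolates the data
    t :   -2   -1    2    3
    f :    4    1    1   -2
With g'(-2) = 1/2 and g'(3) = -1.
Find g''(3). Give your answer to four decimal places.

With m_i denoting the second derivative at x_i, h_i = 1, 3, 1, and Δ_i = (y_(i+1) − y_i)/h_i = -3, 0, -3:
  1·m_0 + 8·m_1 + 3·m_2 = 6(Δ_1 - Δ_0) = 18
  3·m_1 + 8·m_2 + 1·m_3 = 6(Δ_2 - Δ_1) = -18
Clamped end conditions give two more equations: 2h_0·m_0 + h_0·m_1 = 6(Δ_0 - g'(-2)) = -21 and h_2·m_2 + 2h_2·m_3 = 6(g'(3) - Δ_2) = 12.
Solving: m_0 = -284/21, m_1 = 127/21, m_2 = -118/21, m_3 = 185/21.

8.8095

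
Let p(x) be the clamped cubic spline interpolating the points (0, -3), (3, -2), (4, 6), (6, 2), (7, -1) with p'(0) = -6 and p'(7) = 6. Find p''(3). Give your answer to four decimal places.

5.7213

Write M_i for p''(x_i). With h_i = 3, 1, 2, 1 and divided differences Δ_i = 1/3, 8, -2, -3, the continuity of p' gives the tridiagonal system
  3·M_0 + 8·M_1 + 1·M_2 = 6(Δ_1 - Δ_0) = 46
  1·M_1 + 6·M_2 + 2·M_3 = 6(Δ_2 - Δ_1) = -60
  2·M_2 + 6·M_3 + 1·M_4 = 6(Δ_3 - Δ_2) = -6
Clamped end conditions give two more equations: 2h_0·M_0 + h_0·M_1 = 6(Δ_0 - p'(0)) = 38 and h_3·M_3 + 2h_3·M_4 = 6(p'(7) - Δ_3) = 54.
Hence M_0 = 1271/366, M_1 = 349/61, M_2 = -1243/122, M_3 = -140/61, M_4 = 1717/61.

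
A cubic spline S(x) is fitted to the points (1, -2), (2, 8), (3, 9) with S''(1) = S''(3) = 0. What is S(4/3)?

Put M_i = S'' at the i-th knot. Here h = (1, 1) and Δ = (10, 1), so the interior equations h_(i-1)·M_(i-1) + 2(h_(i-1)+h_i)·M_i + h_i·M_(i+1) = 6(Δ_i − Δ_(i-1)) read
  1·M_0 + 4·M_1 + 1·M_2 = 6(Δ_1 - Δ_0) = -54
Natural end conditions: M_0 = M_2 = 0.
Hence M_0 = 0, M_1 = -27/2, M_2 = 0.
On [1, 2], S(x) = -2 + 49/4·(x - 1) + 0·(x - 1)² - 9/4·(x - 1)³.
With (x - 1) = 1/3: S(4/3) = 2.

2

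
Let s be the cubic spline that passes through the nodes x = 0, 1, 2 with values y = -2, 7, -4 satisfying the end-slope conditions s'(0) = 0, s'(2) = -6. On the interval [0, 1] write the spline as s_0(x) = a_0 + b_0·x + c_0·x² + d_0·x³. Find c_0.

With σ_i denoting the second derivative at x_i, h_i = 1, 1, and Δ_i = (y_(i+1) − y_i)/h_i = 9, -11:
  1·σ_0 + 4·σ_1 + 1·σ_2 = 6(Δ_1 - Δ_0) = -120
Clamped end conditions give two more equations: 2h_0·σ_0 + h_0·σ_1 = 6(Δ_0 - s'(0)) = 54 and h_1·σ_1 + 2h_1·σ_2 = 6(s'(2) - Δ_1) = 30.
Forward elimination and back-substitution give σ_0 = 54, σ_1 = -54, σ_2 = 42.
On [0, 1], with s_0(x) = a_0 + b_0·x + c_0·x² + d_0·x³: c_0 = σ_0/2 = 27, d_0 = (σ_1 - σ_0)/(6h_0) = -18, b_0 = Δ_0 - h_0(2σ_0 + σ_1)/6 = 0.

27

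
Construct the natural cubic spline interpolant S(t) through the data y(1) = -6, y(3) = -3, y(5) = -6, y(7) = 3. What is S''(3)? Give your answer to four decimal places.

-3.6000

Write σ_i for S''(x_i). With h_i = 2, 2, 2 and divided differences Δ_i = 3/2, -3/2, 9/2, the continuity of S' gives the tridiagonal system
  2·σ_0 + 8·σ_1 + 2·σ_2 = 6(Δ_1 - Δ_0) = -18
  2·σ_1 + 8·σ_2 + 2·σ_3 = 6(Δ_2 - Δ_1) = 36
Natural end conditions: σ_0 = σ_3 = 0.
Solving the tridiagonal system: σ_0 = 0, σ_1 = -18/5, σ_2 = 27/5, σ_3 = 0.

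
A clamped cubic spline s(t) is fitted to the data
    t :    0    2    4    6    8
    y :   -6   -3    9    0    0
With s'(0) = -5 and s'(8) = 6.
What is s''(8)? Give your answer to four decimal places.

6.9464

Write m_i for s''(x_i). With h_i = 2, 2, 2, 2 and divided differences Δ_i = 3/2, 6, -9/2, 0, the continuity of s' gives the tridiagonal system
  2·m_0 + 8·m_1 + 2·m_2 = 6(Δ_1 - Δ_0) = 27
  2·m_1 + 8·m_2 + 2·m_3 = 6(Δ_2 - Δ_1) = -63
  2·m_2 + 8·m_3 + 2·m_4 = 6(Δ_3 - Δ_2) = 27
Clamped end conditions give two more equations: 2h_0·m_0 + h_0·m_1 = 6(Δ_0 - s'(0)) = 39 and h_3·m_3 + 2h_3·m_4 = 6(s'(8) - Δ_3) = 36.
Solving: m_0 = 437/56, m_1 = 109/28, m_2 = -79/8, m_3 = 115/28, m_4 = 389/56.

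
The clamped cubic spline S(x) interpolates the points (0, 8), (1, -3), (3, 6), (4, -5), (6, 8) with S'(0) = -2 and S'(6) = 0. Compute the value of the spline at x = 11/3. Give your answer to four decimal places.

Write M_i for S''(x_i). With h_i = 1, 2, 1, 2 and divided differences Δ_i = -11, 9/2, -11, 13/2, the continuity of S' gives the tridiagonal system
  1·M_0 + 6·M_1 + 2·M_2 = 6(Δ_1 - Δ_0) = 93
  2·M_1 + 6·M_2 + 1·M_3 = 6(Δ_2 - Δ_1) = -93
  1·M_2 + 6·M_3 + 2·M_4 = 6(Δ_3 - Δ_2) = 105
Clamped end conditions give two more equations: 2h_0·M_0 + h_0·M_1 = 6(Δ_0 - S'(0)) = -54 and h_3·M_3 + 2h_3·M_4 = 6(S'(6) - Δ_3) = -39.
Solving the tridiagonal system: M_0 = -4064/93, M_1 = 3106/93, M_2 = -5923/186, M_3 = 2908/93, M_4 = -9443/372.
On [3, 4], S(x) = 6 - 347/62·(x - 3) - 5923/372·(x - 3)² + 3913/372·(x - 3)³.
With (x - 3) = 2/3: S(11/3) = -4246/2511.

-1.6910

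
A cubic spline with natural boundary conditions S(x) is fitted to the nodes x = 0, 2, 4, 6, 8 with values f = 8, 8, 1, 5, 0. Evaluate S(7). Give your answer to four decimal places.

Let σ_i = S''(x_i). Step sizes h_i = 2, 2, 2, 2; slopes of the chords Δ_i = (y_(i+1) - y_i)/h_i = 0, -7/2, 2, -5/2.
  2·σ_0 + 8·σ_1 + 2·σ_2 = 6(Δ_1 - Δ_0) = -21
  2·σ_1 + 8·σ_2 + 2·σ_3 = 6(Δ_2 - Δ_1) = 33
  2·σ_2 + 8·σ_3 + 2·σ_4 = 6(Δ_3 - Δ_2) = -27
Natural end conditions: σ_0 = σ_4 = 0.
Solving the tridiagonal system: σ_0 = 0, σ_1 = -237/56, σ_2 = 45/7, σ_3 = -279/56, σ_4 = 0.
On [6, 8], S(x) = 5 + 23/28·(x - 6) - 279/112·(x - 6)² + 93/224·(x - 6)³.
With (x - 6) = 1: S(7) = 839/224.

3.7455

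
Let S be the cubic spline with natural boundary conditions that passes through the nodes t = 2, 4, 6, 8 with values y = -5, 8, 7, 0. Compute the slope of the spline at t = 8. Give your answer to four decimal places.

-3.8333

With M_i denoting the second derivative at x_i, h_i = 2, 2, 2, and Δ_i = (y_(i+1) − y_i)/h_i = 13/2, -1/2, -7/2:
  2·M_0 + 8·M_1 + 2·M_2 = 6(Δ_1 - Δ_0) = -42
  2·M_1 + 8·M_2 + 2·M_3 = 6(Δ_2 - Δ_1) = -18
Natural end conditions: M_0 = M_3 = 0.
Forward elimination and back-substitution give M_0 = 0, M_1 = -5, M_2 = -1, M_3 = 0.
On [6, 8], S'(t) = b_2 + 2c_2·(t - 6) + 3d_2·(t - 6)² with b_2 = Δ_2 - h_2(2M_2 + M_3)/6 = -17/6, c_2 = M_2/2 = -1/2, d_2 = (M_3 - M_2)/(6h_2) = 1/12. So S'(8) = -23/6.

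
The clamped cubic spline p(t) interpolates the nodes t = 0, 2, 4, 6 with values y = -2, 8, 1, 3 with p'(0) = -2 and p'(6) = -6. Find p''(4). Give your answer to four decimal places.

With M_i denoting the second derivative at x_i, h_i = 2, 2, 2, and Δ_i = (y_(i+1) − y_i)/h_i = 5, -7/2, 1:
  2·M_0 + 8·M_1 + 2·M_2 = 6(Δ_1 - Δ_0) = -51
  2·M_1 + 8·M_2 + 2·M_3 = 6(Δ_2 - Δ_1) = 27
Clamped end conditions give two more equations: 2h_0·M_0 + h_0·M_1 = 6(Δ_0 - p'(0)) = 42 and h_2·M_2 + 2h_2·M_3 = 6(p'(6) - Δ_2) = -42.
Hence M_0 = 103/6, M_1 = -40/3, M_2 = 32/3, M_3 = -95/6.

10.6667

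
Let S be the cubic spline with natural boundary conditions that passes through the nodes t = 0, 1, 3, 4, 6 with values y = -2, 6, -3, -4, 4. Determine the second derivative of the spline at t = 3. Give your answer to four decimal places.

Put m_i = S'' at the i-th knot. Here h = (1, 2, 1, 2) and Δ = (8, -9/2, -1, 4), so the interior equations h_(i-1)·m_(i-1) + 2(h_(i-1)+h_i)·m_i + h_i·m_(i+1) = 6(Δ_i − Δ_(i-1)) read
  1·m_0 + 6·m_1 + 2·m_2 = 6(Δ_1 - Δ_0) = -75
  2·m_1 + 6·m_2 + 1·m_3 = 6(Δ_2 - Δ_1) = 21
  1·m_2 + 6·m_3 + 2·m_4 = 6(Δ_3 - Δ_2) = 30
Natural end conditions: m_0 = m_4 = 0.
Hence m_0 = 0, m_1 = -939/62, m_2 = 246/31, m_3 = 114/31, m_4 = 0.

7.9355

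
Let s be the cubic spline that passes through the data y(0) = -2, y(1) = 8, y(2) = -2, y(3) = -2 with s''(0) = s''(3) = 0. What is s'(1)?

-2

With M_i denoting the second derivative at x_i, h_i = 1, 1, 1, and Δ_i = (y_(i+1) − y_i)/h_i = 10, -10, 0:
  1·M_0 + 4·M_1 + 1·M_2 = 6(Δ_1 - Δ_0) = -120
  1·M_1 + 4·M_2 + 1·M_3 = 6(Δ_2 - Δ_1) = 60
Natural end conditions: M_0 = M_3 = 0.
Solving: M_0 = 0, M_1 = -36, M_2 = 24, M_3 = 0.
On [1, 2], s'(t) = b_1 + 2c_1·(t - 1) + 3d_1·(t - 1)² with b_1 = Δ_1 - h_1(2M_1 + M_2)/6 = -2, c_1 = M_1/2 = -18, d_1 = (M_2 - M_1)/(6h_1) = 10. So s'(1) = -2.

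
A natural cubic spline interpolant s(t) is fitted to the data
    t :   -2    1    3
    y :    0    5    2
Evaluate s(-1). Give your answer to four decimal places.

Let M_i = s''(x_i). Step sizes h_i = 3, 2; slopes of the chords Δ_i = (y_(i+1) - y_i)/h_i = 5/3, -3/2.
  3·M_0 + 10·M_1 + 2·M_2 = 6(Δ_1 - Δ_0) = -19
Natural end conditions: M_0 = M_2 = 0.
Solving: M_0 = 0, M_1 = -19/10, M_2 = 0.
On [-2, 1], s(t) = 0 + 157/60·(t + 2) + 0·(t + 2)² - 19/180·(t + 2)³.
With (t + 2) = 1: s(-1) = 113/45.

2.5111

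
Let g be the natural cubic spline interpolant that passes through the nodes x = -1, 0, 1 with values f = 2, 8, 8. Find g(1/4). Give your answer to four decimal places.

With M_i denoting the second derivative at x_i, h_i = 1, 1, and Δ_i = (y_(i+1) − y_i)/h_i = 6, 0:
  1·M_0 + 4·M_1 + 1·M_2 = 6(Δ_1 - Δ_0) = -36
Natural end conditions: M_0 = M_2 = 0.
Forward elimination and back-substitution give M_0 = 0, M_1 = -9, M_2 = 0.
On [0, 1], g(x) = 8 + 3·x - 9/2·x² + 3/2·x³.
With x = 1/4: g(1/4) = 1087/128.

8.4922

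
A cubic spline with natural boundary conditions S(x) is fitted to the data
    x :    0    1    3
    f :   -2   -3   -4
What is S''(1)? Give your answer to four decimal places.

0.5000

With m_i denoting the second derivative at x_i, h_i = 1, 2, and Δ_i = (y_(i+1) − y_i)/h_i = -1, -1/2:
  1·m_0 + 6·m_1 + 2·m_2 = 6(Δ_1 - Δ_0) = 3
Natural end conditions: m_0 = m_2 = 0.
Forward elimination and back-substitution give m_0 = 0, m_1 = 1/2, m_2 = 0.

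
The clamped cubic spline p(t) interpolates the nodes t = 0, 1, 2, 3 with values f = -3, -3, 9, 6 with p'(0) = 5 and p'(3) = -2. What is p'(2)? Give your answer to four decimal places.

Put M_i = p'' at the i-th knot. Here h = (1, 1, 1) and Δ = (0, 12, -3), so the interior equations h_(i-1)·M_(i-1) + 2(h_(i-1)+h_i)·M_i + h_i·M_(i+1) = 6(Δ_i − Δ_(i-1)) read
  1·M_0 + 4·M_1 + 1·M_2 = 6(Δ_1 - Δ_0) = 72
  1·M_1 + 4·M_2 + 1·M_3 = 6(Δ_2 - Δ_1) = -90
Clamped end conditions give two more equations: 2h_0·M_0 + h_0·M_1 = 6(Δ_0 - p'(0)) = -30 and h_2·M_2 + 2h_2·M_3 = 6(p'(3) - Δ_2) = 6.
Hence M_0 = -98/3, M_1 = 106/3, M_2 = -110/3, M_3 = 64/3.
On [2, 3], p'(t) = b_2 + 2c_2·(t - 2) + 3d_2·(t - 2)² with b_2 = Δ_2 - h_2(2M_2 + M_3)/6 = 17/3, c_2 = M_2/2 = -55/3, d_2 = (M_3 - M_2)/(6h_2) = 29/3. So p'(2) = 17/3.

5.6667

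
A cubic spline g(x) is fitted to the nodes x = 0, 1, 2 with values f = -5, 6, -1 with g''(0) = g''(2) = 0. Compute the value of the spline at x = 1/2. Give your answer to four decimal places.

Let M_i = g''(x_i). Step sizes h_i = 1, 1; slopes of the chords Δ_i = (y_(i+1) - y_i)/h_i = 11, -7.
  1·M_0 + 4·M_1 + 1·M_2 = 6(Δ_1 - Δ_0) = -108
Natural end conditions: M_0 = M_2 = 0.
Solving: M_0 = 0, M_1 = -27, M_2 = 0.
On [0, 1], g(x) = -5 + 31/2·x + 0·x² - 9/2·x³.
With x = 1/2: g(1/2) = 35/16.

2.1875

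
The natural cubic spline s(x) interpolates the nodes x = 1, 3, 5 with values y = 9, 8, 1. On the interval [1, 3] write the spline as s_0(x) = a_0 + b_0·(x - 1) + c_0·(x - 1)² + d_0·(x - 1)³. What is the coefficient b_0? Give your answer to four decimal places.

0.2500

Put σ_i = s'' at the i-th knot. Here h = (2, 2) and Δ = (-1/2, -7/2), so the interior equations h_(i-1)·σ_(i-1) + 2(h_(i-1)+h_i)·σ_i + h_i·σ_(i+1) = 6(Δ_i − Δ_(i-1)) read
  2·σ_0 + 8·σ_1 + 2·σ_2 = 6(Δ_1 - Δ_0) = -18
Natural end conditions: σ_0 = σ_2 = 0.
Solving the tridiagonal system: σ_0 = 0, σ_1 = -9/4, σ_2 = 0.
On [1, 3], with s_0(x) = a_0 + b_0·(x - 1) + c_0·(x - 1)² + d_0·(x - 1)³: c_0 = σ_0/2 = 0, d_0 = (σ_1 - σ_0)/(6h_0) = -3/16, b_0 = Δ_0 - h_0(2σ_0 + σ_1)/6 = 1/4.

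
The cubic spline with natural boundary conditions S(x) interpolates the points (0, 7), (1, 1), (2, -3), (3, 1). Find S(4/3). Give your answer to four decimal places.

-0.9259

Write M_i for S''(x_i). With h_i = 1, 1, 1 and divided differences Δ_i = -6, -4, 4, the continuity of S' gives the tridiagonal system
  1·M_0 + 4·M_1 + 1·M_2 = 6(Δ_1 - Δ_0) = 12
  1·M_1 + 4·M_2 + 1·M_3 = 6(Δ_2 - Δ_1) = 48
Natural end conditions: M_0 = M_3 = 0.
Forward elimination and back-substitution give M_0 = 0, M_1 = 0, M_2 = 12, M_3 = 0.
On [1, 2], S(x) = 1 - 6·(x - 1) + 0·(x - 1)² + 2·(x - 1)³.
With (x - 1) = 1/3: S(4/3) = -25/27.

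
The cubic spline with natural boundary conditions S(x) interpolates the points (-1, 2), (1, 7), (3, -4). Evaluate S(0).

Put m_i = S'' at the i-th knot. Here h = (2, 2) and Δ = (5/2, -11/2), so the interior equations h_(i-1)·m_(i-1) + 2(h_(i-1)+h_i)·m_i + h_i·m_(i+1) = 6(Δ_i − Δ_(i-1)) read
  2·m_0 + 8·m_1 + 2·m_2 = 6(Δ_1 - Δ_0) = -48
Natural end conditions: m_0 = m_2 = 0.
Hence m_0 = 0, m_1 = -6, m_2 = 0.
On [-1, 1], S(x) = 2 + 9/2·(x + 1) + 0·(x + 1)² - 1/2·(x + 1)³.
With (x + 1) = 1: S(0) = 6.

6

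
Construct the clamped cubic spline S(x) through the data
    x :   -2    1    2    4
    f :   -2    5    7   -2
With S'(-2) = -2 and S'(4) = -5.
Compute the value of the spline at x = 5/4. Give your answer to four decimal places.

With σ_i denoting the second derivative at x_i, h_i = 3, 1, 2, and Δ_i = (y_(i+1) − y_i)/h_i = 7/3, 2, -9/2:
  3·σ_0 + 8·σ_1 + 1·σ_2 = 6(Δ_1 - Δ_0) = -2
  1·σ_1 + 6·σ_2 + 2·σ_3 = 6(Δ_2 - Δ_1) = -39
Clamped end conditions give two more equations: 2h_0·σ_0 + h_0·σ_1 = 6(Δ_0 - S'(-2)) = 26 and h_2·σ_2 + 2h_2·σ_3 = 6(S'(4) - Δ_2) = -3.
Forward elimination and back-substitution give σ_0 = 69/14, σ_1 = -25/21, σ_2 = -305/42, σ_3 = 121/42.
On [1, 2], S(x) = 5 + 101/28·(x - 1) - 25/42·(x - 1)² - 85/84·(x - 1)³.
With (x - 1) = 1/4: S(5/4) = 10481/1792.

5.8488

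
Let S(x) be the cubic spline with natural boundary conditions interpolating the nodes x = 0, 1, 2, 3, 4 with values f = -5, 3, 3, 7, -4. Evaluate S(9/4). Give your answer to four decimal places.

4.1281

Write σ_i for S''(x_i). With h_i = 1, 1, 1, 1 and divided differences Δ_i = 8, 0, 4, -11, the continuity of S' gives the tridiagonal system
  1·σ_0 + 4·σ_1 + 1·σ_2 = 6(Δ_1 - Δ_0) = -48
  1·σ_1 + 4·σ_2 + 1·σ_3 = 6(Δ_2 - Δ_1) = 24
  1·σ_2 + 4·σ_3 + 1·σ_4 = 6(Δ_3 - Δ_2) = -90
Natural end conditions: σ_0 = σ_4 = 0.
Solving: σ_0 = 0, σ_1 = -453/28, σ_2 = 117/7, σ_3 = -747/28, σ_4 = 0.
On [2, 3], S(x) = 3 + 23/8·(x - 2) + 117/14·(x - 2)² - 405/56·(x - 2)³.
With (x - 2) = 1/4: S(9/4) = 14795/3584.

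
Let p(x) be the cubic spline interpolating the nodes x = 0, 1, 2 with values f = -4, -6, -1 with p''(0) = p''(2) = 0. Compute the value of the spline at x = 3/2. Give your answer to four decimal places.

Let M_i = p''(x_i). Step sizes h_i = 1, 1; slopes of the chords Δ_i = (y_(i+1) - y_i)/h_i = -2, 5.
  1·M_0 + 4·M_1 + 1·M_2 = 6(Δ_1 - Δ_0) = 42
Natural end conditions: M_0 = M_2 = 0.
Hence M_0 = 0, M_1 = 21/2, M_2 = 0.
On [1, 2], p(x) = -6 + 3/2·(x - 1) + 21/4·(x - 1)² - 7/4·(x - 1)³.
With (x - 1) = 1/2: p(3/2) = -133/32.

-4.1563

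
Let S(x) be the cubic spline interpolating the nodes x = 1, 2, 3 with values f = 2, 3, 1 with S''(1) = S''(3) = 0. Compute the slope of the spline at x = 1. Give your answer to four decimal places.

1.7500

Write M_i for S''(x_i). With h_i = 1, 1 and divided differences Δ_i = 1, -2, the continuity of S' gives the tridiagonal system
  1·M_0 + 4·M_1 + 1·M_2 = 6(Δ_1 - Δ_0) = -18
Natural end conditions: M_0 = M_2 = 0.
Solving: M_0 = 0, M_1 = -9/2, M_2 = 0.
On [1, 2], S'(x) = b_0 + 2c_0·(x - 1) + 3d_0·(x - 1)² with b_0 = Δ_0 - h_0(2M_0 + M_1)/6 = 7/4, c_0 = M_0/2 = 0, d_0 = (M_1 - M_0)/(6h_0) = -3/4. So S'(1) = 7/4.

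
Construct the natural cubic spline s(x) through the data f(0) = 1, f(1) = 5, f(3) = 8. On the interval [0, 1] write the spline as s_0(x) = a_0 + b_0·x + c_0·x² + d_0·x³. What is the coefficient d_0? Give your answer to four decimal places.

With m_i denoting the second derivative at x_i, h_i = 1, 2, and Δ_i = (y_(i+1) − y_i)/h_i = 4, 3/2:
  1·m_0 + 6·m_1 + 2·m_2 = 6(Δ_1 - Δ_0) = -15
Natural end conditions: m_0 = m_2 = 0.
Solving: m_0 = 0, m_1 = -5/2, m_2 = 0.
On [0, 1], with s_0(x) = a_0 + b_0·x + c_0·x² + d_0·x³: c_0 = m_0/2 = 0, d_0 = (m_1 - m_0)/(6h_0) = -5/12, b_0 = Δ_0 - h_0(2m_0 + m_1)/6 = 53/12.

-0.4167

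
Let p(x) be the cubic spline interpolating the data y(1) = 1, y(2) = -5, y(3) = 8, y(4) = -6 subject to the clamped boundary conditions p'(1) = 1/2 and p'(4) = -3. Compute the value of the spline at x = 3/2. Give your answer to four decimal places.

Let σ_i = p''(x_i). Step sizes h_i = 1, 1, 1; slopes of the chords Δ_i = (y_(i+1) - y_i)/h_i = -6, 13, -14.
  1·σ_0 + 4·σ_1 + 1·σ_2 = 6(Δ_1 - Δ_0) = 114
  1·σ_1 + 4·σ_2 + 1·σ_3 = 6(Δ_2 - Δ_1) = -162
Clamped end conditions give two more equations: 2h_0·σ_0 + h_0·σ_1 = 6(Δ_0 - p'(1)) = -39 and h_2·σ_2 + 2h_2·σ_3 = 6(p'(4) - Δ_2) = 66.
Hence σ_0 = -734/15, σ_1 = 883/15, σ_2 = -1088/15, σ_3 = 1039/15.
On [1, 2], p(x) = 1 + 1/2·(x - 1) - 367/15·(x - 1)² + 539/30·(x - 1)³.
With (x - 1) = 1/2: p(3/2) = -629/240.

-2.6208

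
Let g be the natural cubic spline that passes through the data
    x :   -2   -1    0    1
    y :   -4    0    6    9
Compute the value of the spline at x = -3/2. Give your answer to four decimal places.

-2.2750

Write M_i for g''(x_i). With h_i = 1, 1, 1 and divided differences Δ_i = 4, 6, 3, the continuity of g' gives the tridiagonal system
  1·M_0 + 4·M_1 + 1·M_2 = 6(Δ_1 - Δ_0) = 12
  1·M_1 + 4·M_2 + 1·M_3 = 6(Δ_2 - Δ_1) = -18
Natural end conditions: M_0 = M_3 = 0.
Solving the tridiagonal system: M_0 = 0, M_1 = 22/5, M_2 = -28/5, M_3 = 0.
On [-2, -1], g(x) = -4 + 49/15·(x + 2) + 0·(x + 2)² + 11/15·(x + 2)³.
With (x + 2) = 1/2: g(-3/2) = -91/40.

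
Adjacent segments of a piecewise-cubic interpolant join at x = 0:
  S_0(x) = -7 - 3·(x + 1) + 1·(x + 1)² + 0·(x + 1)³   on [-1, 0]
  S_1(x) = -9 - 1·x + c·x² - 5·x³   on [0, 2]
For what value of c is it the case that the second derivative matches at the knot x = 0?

S_0''(x) = 2 + 0·(x + 1), so S_0''(0) = 2. On the right, S_1''(0) = 2c, so c = 1.

1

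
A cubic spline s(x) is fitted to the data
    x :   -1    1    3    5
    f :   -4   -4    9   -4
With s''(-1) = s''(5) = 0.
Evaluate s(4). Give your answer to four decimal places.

Let m_i = s''(x_i). Step sizes h_i = 2, 2, 2; slopes of the chords Δ_i = (y_(i+1) - y_i)/h_i = 0, 13/2, -13/2.
  2·m_0 + 8·m_1 + 2·m_2 = 6(Δ_1 - Δ_0) = 39
  2·m_1 + 8·m_2 + 2·m_3 = 6(Δ_2 - Δ_1) = -78
Natural end conditions: m_0 = m_3 = 0.
Forward elimination and back-substitution give m_0 = 0, m_1 = 39/5, m_2 = -117/10, m_3 = 0.
On [3, 5], s(x) = 9 + 13/10·(x - 3) - 117/20·(x - 3)² + 39/40·(x - 3)³.
With (x - 3) = 1: s(4) = 217/40.

5.4250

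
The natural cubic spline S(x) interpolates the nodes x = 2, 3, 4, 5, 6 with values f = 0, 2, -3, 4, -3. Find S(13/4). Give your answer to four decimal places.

Write M_i for S''(x_i). With h_i = 1, 1, 1, 1 and divided differences Δ_i = 2, -5, 7, -7, the continuity of S' gives the tridiagonal system
  1·M_0 + 4·M_1 + 1·M_2 = 6(Δ_1 - Δ_0) = -42
  1·M_1 + 4·M_2 + 1·M_3 = 6(Δ_2 - Δ_1) = 72
  1·M_2 + 4·M_3 + 1·M_4 = 6(Δ_3 - Δ_2) = -84
Natural end conditions: M_0 = M_4 = 0.
Hence M_0 = 0, M_1 = -501/28, M_2 = 207/7, M_3 = -795/28, M_4 = 0.
On [3, 4], S(x) = 2 - 111/28·(x - 3) - 501/56·(x - 3)² + 443/56·(x - 3)³.
With (x - 3) = 1/4: S(13/4) = 2055/3584.

0.5734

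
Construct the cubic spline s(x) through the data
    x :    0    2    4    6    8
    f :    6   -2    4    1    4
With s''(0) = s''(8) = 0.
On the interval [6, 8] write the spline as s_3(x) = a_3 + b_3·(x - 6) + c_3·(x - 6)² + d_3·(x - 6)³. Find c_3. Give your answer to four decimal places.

Let M_i = s''(x_i). Step sizes h_i = 2, 2, 2, 2; slopes of the chords Δ_i = (y_(i+1) - y_i)/h_i = -4, 3, -3/2, 3/2.
  2·M_0 + 8·M_1 + 2·M_2 = 6(Δ_1 - Δ_0) = 42
  2·M_1 + 8·M_2 + 2·M_3 = 6(Δ_2 - Δ_1) = -27
  2·M_2 + 8·M_3 + 2·M_4 = 6(Δ_3 - Δ_2) = 18
Natural end conditions: M_0 = M_4 = 0.
Solving: M_0 = 0, M_1 = 27/4, M_2 = -6, M_3 = 15/4, M_4 = 0.
On [6, 8], with s_3(x) = a_3 + b_3·(x - 6) + c_3·(x - 6)² + d_3·(x - 6)³: c_3 = M_3/2 = 15/8, d_3 = (M_4 - M_3)/(6h_3) = -5/16, b_3 = Δ_3 - h_3(2M_3 + M_4)/6 = -1.

1.8750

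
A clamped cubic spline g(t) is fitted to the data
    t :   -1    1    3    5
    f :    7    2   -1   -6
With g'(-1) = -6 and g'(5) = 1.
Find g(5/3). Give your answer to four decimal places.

1.4593

Put m_i = g'' at the i-th knot. Here h = (2, 2, 2) and Δ = (-5/2, -3/2, -5/2), so the interior equations h_(i-1)·m_(i-1) + 2(h_(i-1)+h_i)·m_i + h_i·m_(i+1) = 6(Δ_i − Δ_(i-1)) read
  2·m_0 + 8·m_1 + 2·m_2 = 6(Δ_1 - Δ_0) = 6
  2·m_1 + 8·m_2 + 2·m_3 = 6(Δ_2 - Δ_1) = -6
Clamped end conditions give two more equations: 2h_0·m_0 + h_0·m_1 = 6(Δ_0 - g'(-1)) = 21 and h_2·m_2 + 2h_2·m_3 = 6(g'(5) - Δ_2) = 21.
Solving the tridiagonal system: m_0 = 157/30, m_1 = 1/30, m_2 = -71/30, m_3 = 193/30.
On [1, 3], g(t) = 2 - 11/15·(t - 1) + 1/60·(t - 1)² - 1/5·(t - 1)³.
With (t - 1) = 2/3: g(5/3) = 197/135.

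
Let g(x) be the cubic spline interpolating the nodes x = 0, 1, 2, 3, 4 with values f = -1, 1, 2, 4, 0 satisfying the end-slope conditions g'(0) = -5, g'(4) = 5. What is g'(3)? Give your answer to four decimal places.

-3.3393

Put m_i = g'' at the i-th knot. Here h = (1, 1, 1, 1) and Δ = (2, 1, 2, -4), so the interior equations h_(i-1)·m_(i-1) + 2(h_(i-1)+h_i)·m_i + h_i·m_(i+1) = 6(Δ_i − Δ_(i-1)) read
  1·m_0 + 4·m_1 + 1·m_2 = 6(Δ_1 - Δ_0) = -6
  1·m_1 + 4·m_2 + 1·m_3 = 6(Δ_2 - Δ_1) = 6
  1·m_2 + 4·m_3 + 1·m_4 = 6(Δ_3 - Δ_2) = -36
Clamped end conditions give two more equations: 2h_0·m_0 + h_0·m_1 = 6(Δ_0 - g'(0)) = 42 and h_3·m_3 + 2h_3·m_4 = 6(g'(4) - Δ_3) = 54.
Hence m_0 = 733/28, m_1 = -145/14, m_2 = 37/4, m_3 = -289/14, m_4 = 1045/28.
On [3, 4], g'(x) = b_3 + 2c_3·(x - 3) + 3d_3·(x - 3)² with b_3 = Δ_3 - h_3(2m_3 + m_4)/6 = -187/56, c_3 = m_3/2 = -289/28, d_3 = (m_4 - m_3)/(6h_3) = 541/56. So g'(3) = -187/56.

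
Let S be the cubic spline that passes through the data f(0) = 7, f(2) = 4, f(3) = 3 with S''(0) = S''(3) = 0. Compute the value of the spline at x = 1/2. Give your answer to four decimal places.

Let M_i = S''(x_i). Step sizes h_i = 2, 1; slopes of the chords Δ_i = (y_(i+1) - y_i)/h_i = -3/2, -1.
  2·M_0 + 6·M_1 + 1·M_2 = 6(Δ_1 - Δ_0) = 3
Natural end conditions: M_0 = M_2 = 0.
Hence M_0 = 0, M_1 = 1/2, M_2 = 0.
On [0, 2], S(x) = 7 - 5/3·x + 0·x² + 1/24·x³.
With x = 1/2: S(1/2) = 395/64.

6.1719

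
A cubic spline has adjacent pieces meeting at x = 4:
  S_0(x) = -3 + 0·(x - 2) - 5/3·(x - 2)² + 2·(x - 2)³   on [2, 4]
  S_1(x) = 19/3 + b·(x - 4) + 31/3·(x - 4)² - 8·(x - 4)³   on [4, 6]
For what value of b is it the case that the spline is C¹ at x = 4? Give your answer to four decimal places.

17.3333

S_0'(x) = 0 - 10/3·(x - 2) + 6·(x - 2)², so S_0'(4) = 52/3. On the right, S_1'(4) = b, so b = 52/3.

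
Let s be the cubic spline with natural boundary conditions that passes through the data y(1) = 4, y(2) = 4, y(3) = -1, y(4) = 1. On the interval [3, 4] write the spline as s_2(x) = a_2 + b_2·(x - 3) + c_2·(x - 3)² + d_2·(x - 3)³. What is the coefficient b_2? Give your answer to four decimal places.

Write M_i for s''(x_i). With h_i = 1, 1, 1 and divided differences Δ_i = 0, -5, 2, the continuity of s' gives the tridiagonal system
  1·M_0 + 4·M_1 + 1·M_2 = 6(Δ_1 - Δ_0) = -30
  1·M_1 + 4·M_2 + 1·M_3 = 6(Δ_2 - Δ_1) = 42
Natural end conditions: M_0 = M_3 = 0.
Solving: M_0 = 0, M_1 = -54/5, M_2 = 66/5, M_3 = 0.
On [3, 4], with s_2(x) = a_2 + b_2·(x - 3) + c_2·(x - 3)² + d_2·(x - 3)³: c_2 = M_2/2 = 33/5, d_2 = (M_3 - M_2)/(6h_2) = -11/5, b_2 = Δ_2 - h_2(2M_2 + M_3)/6 = -12/5.

-2.4000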